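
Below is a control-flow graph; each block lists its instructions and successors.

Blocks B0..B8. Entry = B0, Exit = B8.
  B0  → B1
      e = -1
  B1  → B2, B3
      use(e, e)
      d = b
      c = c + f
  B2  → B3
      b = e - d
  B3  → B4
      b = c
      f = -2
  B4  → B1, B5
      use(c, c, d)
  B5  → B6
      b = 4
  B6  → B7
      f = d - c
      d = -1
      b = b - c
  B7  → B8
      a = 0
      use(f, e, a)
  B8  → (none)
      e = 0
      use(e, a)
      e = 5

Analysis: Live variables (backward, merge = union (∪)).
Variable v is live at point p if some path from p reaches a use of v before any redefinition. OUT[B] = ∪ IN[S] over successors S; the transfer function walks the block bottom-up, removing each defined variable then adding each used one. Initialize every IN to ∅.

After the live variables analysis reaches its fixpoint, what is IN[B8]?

Answer: {a}

Working:
Fixpoint table:
  B0: | IN={b, c, f} | OUT={b, c, e, f}
  B1: | IN={b, c, e, f} | OUT={c, d, e}
  B2: | IN={c, d, e} | OUT={c, d, e}
  B3: | IN={c, d, e} | OUT={b, c, d, e, f}
  B4: | IN={b, c, d, e, f} | OUT={b, c, d, e, f}
  B5: | IN={c, d, e} | OUT={b, c, d, e}
  B6: | IN={b, c, d, e} | OUT={e, f}
  B7: | IN={e, f} | OUT={a}
  B8: | IN={a} | OUT={}

B8 is the boundary node: OUT[B8] = {}
Applying B8's transfer function to that OUT value gives IN[B8] (row B8 above).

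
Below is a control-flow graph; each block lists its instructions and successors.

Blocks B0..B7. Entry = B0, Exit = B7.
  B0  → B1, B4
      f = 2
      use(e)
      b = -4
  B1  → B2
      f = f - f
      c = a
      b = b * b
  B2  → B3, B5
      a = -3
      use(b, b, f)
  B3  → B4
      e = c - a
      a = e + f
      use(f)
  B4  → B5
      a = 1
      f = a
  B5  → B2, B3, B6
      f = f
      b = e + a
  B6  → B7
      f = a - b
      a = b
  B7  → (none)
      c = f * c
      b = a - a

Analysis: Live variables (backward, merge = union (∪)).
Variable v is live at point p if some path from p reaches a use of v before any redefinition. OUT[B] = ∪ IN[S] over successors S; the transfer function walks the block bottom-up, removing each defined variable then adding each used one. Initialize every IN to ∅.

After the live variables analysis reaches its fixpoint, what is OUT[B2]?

Per-block solution:
  B0:   IN={a, c, e}   OUT={a, b, c, e, f}
  B1:   IN={a, b, e, f}   OUT={b, c, e, f}
  B2:   IN={b, c, e, f}   OUT={a, c, e, f}
  B3:   IN={a, c, f}   OUT={c, e}
  B4:   IN={c, e}   OUT={a, c, e, f}
  B5:   IN={a, c, e, f}   OUT={a, b, c, e, f}
  B6:   IN={a, b, c}   OUT={a, c, f}
  B7:   IN={a, c, f}   OUT={}

Merge at B2: OUT[B2] = IN[B3] ⊔ IN[B5] = {a, c, e, f}

Answer: {a, c, e, f}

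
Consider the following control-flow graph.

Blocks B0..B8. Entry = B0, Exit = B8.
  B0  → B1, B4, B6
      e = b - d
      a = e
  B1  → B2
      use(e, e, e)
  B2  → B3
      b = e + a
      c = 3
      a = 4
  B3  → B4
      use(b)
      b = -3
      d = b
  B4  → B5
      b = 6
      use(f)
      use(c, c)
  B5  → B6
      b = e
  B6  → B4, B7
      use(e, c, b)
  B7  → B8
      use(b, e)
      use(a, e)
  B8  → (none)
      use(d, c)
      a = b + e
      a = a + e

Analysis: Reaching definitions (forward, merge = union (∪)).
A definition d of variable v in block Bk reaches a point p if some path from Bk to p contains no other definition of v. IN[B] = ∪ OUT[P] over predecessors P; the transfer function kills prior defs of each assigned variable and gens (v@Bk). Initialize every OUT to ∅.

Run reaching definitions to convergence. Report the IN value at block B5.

Answer: {a@B0, a@B2, b@B4, c@B2, d@B3, e@B0}

Working:
Converged values:
  B0:   IN={}   OUT={a@B0, e@B0}
  B1:   IN={a@B0, e@B0}   OUT={a@B0, e@B0}
  B2:   IN={a@B0, e@B0}   OUT={a@B2, b@B2, c@B2, e@B0}
  B3:   IN={a@B2, b@B2, c@B2, e@B0}   OUT={a@B2, b@B3, c@B2, d@B3, e@B0}
  B4:   IN={a@B0, a@B2, b@B3, b@B5, c@B2, d@B3, e@B0}   OUT={a@B0, a@B2, b@B4, c@B2, d@B3, e@B0}
  B5:   IN={a@B0, a@B2, b@B4, c@B2, d@B3, e@B0}   OUT={a@B0, a@B2, b@B5, c@B2, d@B3, e@B0}
  B6:   IN={a@B0, a@B2, b@B5, c@B2, d@B3, e@B0}   OUT={a@B0, a@B2, b@B5, c@B2, d@B3, e@B0}
  B7:   IN={a@B0, a@B2, b@B5, c@B2, d@B3, e@B0}   OUT={a@B0, a@B2, b@B5, c@B2, d@B3, e@B0}
  B8:   IN={a@B0, a@B2, b@B5, c@B2, d@B3, e@B0}   OUT={a@B8, b@B5, c@B2, d@B3, e@B0}

Merge at B5: IN[B5] = OUT[B4] = {a@B0, a@B2, b@B4, c@B2, d@B3, e@B0}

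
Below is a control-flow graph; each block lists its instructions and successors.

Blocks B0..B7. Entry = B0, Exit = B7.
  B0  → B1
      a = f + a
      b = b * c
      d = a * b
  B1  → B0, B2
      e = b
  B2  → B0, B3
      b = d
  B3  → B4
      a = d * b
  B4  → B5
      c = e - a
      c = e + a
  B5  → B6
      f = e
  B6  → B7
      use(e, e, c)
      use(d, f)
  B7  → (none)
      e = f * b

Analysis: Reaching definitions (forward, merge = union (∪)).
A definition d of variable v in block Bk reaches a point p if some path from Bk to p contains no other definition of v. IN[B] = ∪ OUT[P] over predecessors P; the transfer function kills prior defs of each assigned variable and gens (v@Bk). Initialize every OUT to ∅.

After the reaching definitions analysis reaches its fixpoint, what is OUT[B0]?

Per-block solution:
  B0:   IN={a@B0, b@B0, b@B2, d@B0, e@B1}   OUT={a@B0, b@B0, d@B0, e@B1}
  B1:   IN={a@B0, b@B0, d@B0, e@B1}   OUT={a@B0, b@B0, d@B0, e@B1}
  B2:   IN={a@B0, b@B0, d@B0, e@B1}   OUT={a@B0, b@B2, d@B0, e@B1}
  B3:   IN={a@B0, b@B2, d@B0, e@B1}   OUT={a@B3, b@B2, d@B0, e@B1}
  B4:   IN={a@B3, b@B2, d@B0, e@B1}   OUT={a@B3, b@B2, c@B4, d@B0, e@B1}
  B5:   IN={a@B3, b@B2, c@B4, d@B0, e@B1}   OUT={a@B3, b@B2, c@B4, d@B0, e@B1, f@B5}
  B6:   IN={a@B3, b@B2, c@B4, d@B0, e@B1, f@B5}   OUT={a@B3, b@B2, c@B4, d@B0, e@B1, f@B5}
  B7:   IN={a@B3, b@B2, c@B4, d@B0, e@B1, f@B5}   OUT={a@B3, b@B2, c@B4, d@B0, e@B7, f@B5}

Merge at B0 (entry node, so the boundary value {} is joined with the incoming edge(s)): IN[B0] = {} ⊔ OUT[B1] ⊔ OUT[B2] = {a@B0, b@B0, b@B2, d@B0, e@B1}
Applying B0's transfer function to that IN value gives OUT[B0] (row B0 above).

Answer: {a@B0, b@B0, d@B0, e@B1}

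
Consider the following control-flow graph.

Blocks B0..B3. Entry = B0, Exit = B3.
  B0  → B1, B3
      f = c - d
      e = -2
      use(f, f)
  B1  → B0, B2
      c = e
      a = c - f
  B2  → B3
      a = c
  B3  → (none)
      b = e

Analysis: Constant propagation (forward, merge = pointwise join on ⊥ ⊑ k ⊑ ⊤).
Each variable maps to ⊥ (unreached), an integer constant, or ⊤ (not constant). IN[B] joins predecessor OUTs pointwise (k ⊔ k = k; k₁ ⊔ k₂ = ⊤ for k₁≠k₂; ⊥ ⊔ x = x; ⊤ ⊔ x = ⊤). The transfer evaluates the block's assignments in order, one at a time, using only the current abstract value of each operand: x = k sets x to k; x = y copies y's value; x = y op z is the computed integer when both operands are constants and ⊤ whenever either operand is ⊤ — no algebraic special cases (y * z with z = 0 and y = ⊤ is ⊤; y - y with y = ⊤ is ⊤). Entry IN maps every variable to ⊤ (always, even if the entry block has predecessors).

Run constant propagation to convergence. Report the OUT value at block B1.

Converged values:
  B0:   IN=(all ⊤)   OUT={e:-2; rest ⊤}
  B1:   IN={e:-2; rest ⊤}   OUT={c:-2, e:-2; rest ⊤}
  B2:   IN={c:-2, e:-2; rest ⊤}   OUT={a:-2, c:-2, e:-2; rest ⊤}
  B3:   IN={e:-2; rest ⊤}   OUT={b:-2, e:-2; rest ⊤}

Merge at B1: IN[B1] = OUT[B0] = {a: ⊤, b: ⊤, c: ⊤, d: ⊤, e: -2, f: ⊤}
Applying B1's transfer function to that IN value gives OUT[B1] (row B1 above).

Answer: {a: ⊤, b: ⊤, c: -2, d: ⊤, e: -2, f: ⊤}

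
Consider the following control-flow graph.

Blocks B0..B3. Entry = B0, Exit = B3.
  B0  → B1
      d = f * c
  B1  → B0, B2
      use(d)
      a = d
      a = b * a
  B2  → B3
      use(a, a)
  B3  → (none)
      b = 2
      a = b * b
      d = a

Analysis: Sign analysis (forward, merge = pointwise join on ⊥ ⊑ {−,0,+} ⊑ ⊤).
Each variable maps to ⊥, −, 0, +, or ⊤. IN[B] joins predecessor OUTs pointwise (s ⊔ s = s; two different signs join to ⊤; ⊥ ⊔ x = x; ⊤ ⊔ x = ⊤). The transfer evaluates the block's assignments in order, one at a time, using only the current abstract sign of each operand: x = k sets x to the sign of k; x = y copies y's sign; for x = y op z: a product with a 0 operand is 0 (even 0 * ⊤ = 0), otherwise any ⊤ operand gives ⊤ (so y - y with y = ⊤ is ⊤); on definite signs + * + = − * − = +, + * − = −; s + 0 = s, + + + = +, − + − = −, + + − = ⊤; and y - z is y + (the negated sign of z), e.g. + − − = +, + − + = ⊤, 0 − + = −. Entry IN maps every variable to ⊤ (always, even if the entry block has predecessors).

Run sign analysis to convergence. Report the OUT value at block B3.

Converged values:
  B0:  IN=(all ⊤)  OUT=(all ⊤)
  B1:  IN=(all ⊤)  OUT=(all ⊤)
  B2:  IN=(all ⊤)  OUT=(all ⊤)
  B3:  IN=(all ⊤)  OUT={a:+, b:+, d:+; rest ⊤}

Merge at B3: IN[B3] = OUT[B2] = {a: ⊤, b: ⊤, c: ⊤, d: ⊤, e: ⊤, f: ⊤}
Applying B3's transfer function to that IN value gives OUT[B3] (row B3 above).

Answer: {a: +, b: +, c: ⊤, d: +, e: ⊤, f: ⊤}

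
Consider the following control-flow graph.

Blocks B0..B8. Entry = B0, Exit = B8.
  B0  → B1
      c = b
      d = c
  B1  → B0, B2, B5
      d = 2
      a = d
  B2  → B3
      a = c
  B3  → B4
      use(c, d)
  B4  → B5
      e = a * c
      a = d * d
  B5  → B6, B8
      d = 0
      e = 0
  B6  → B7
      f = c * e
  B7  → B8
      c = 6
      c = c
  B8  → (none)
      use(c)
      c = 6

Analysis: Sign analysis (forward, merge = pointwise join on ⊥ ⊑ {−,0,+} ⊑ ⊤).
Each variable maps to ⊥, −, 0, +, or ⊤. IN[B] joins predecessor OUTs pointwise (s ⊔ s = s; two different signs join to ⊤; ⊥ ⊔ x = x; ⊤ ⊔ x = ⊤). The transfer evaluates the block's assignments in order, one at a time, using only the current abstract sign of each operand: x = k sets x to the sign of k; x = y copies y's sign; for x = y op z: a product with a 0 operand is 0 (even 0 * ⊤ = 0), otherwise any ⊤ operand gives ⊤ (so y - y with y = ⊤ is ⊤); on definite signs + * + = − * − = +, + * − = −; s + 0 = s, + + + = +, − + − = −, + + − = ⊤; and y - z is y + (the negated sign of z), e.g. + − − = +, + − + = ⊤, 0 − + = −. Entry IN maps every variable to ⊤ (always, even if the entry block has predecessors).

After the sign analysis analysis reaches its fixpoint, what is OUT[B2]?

Fixpoint table:
  B0:  IN=(all ⊤)  OUT=(all ⊤)
  B1:  IN=(all ⊤)  OUT={a:+, d:+; rest ⊤}
  B2:  IN={a:+, d:+; rest ⊤}  OUT={d:+; rest ⊤}
  B3:  IN={d:+; rest ⊤}  OUT={d:+; rest ⊤}
  B4:  IN={d:+; rest ⊤}  OUT={a:+, d:+; rest ⊤}
  B5:  IN={a:+, d:+; rest ⊤}  OUT={a:+, d:0, e:0; rest ⊤}
  B6:  IN={a:+, d:0, e:0; rest ⊤}  OUT={a:+, d:0, e:0, f:0; rest ⊤}
  B7:  IN={a:+, d:0, e:0, f:0; rest ⊤}  OUT={a:+, c:+, d:0, e:0, f:0; rest ⊤}
  B8:  IN={a:+, d:0, e:0; rest ⊤}  OUT={a:+, c:+, d:0, e:0; rest ⊤}

Merge at B2: IN[B2] = OUT[B1] = {a: +, b: ⊤, c: ⊤, d: +, e: ⊤, f: ⊤}
Applying B2's transfer function to that IN value gives OUT[B2] (row B2 above).

Answer: {a: ⊤, b: ⊤, c: ⊤, d: +, e: ⊤, f: ⊤}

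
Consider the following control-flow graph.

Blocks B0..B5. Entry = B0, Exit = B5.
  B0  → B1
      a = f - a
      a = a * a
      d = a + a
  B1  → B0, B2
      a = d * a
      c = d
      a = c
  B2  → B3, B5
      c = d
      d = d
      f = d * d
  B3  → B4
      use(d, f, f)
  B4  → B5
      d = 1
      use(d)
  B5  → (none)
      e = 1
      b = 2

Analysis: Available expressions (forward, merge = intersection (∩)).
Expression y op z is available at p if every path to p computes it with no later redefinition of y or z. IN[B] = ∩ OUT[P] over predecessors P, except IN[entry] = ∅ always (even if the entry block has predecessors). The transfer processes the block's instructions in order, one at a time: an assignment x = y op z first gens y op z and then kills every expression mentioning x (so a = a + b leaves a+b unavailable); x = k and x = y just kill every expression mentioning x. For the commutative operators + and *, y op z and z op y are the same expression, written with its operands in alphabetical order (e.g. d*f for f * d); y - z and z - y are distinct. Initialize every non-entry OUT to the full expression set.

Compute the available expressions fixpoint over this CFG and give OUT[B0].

Converged values:
  B0:  IN={}  OUT={a+a}
  B1:  IN={a+a}  OUT={}
  B2:  IN={}  OUT={d*d}
  B3:  IN={d*d}  OUT={d*d}
  B4:  IN={d*d}  OUT={}
  B5:  IN={}  OUT={}

Merge at B0 (entry node, so the boundary value {} is joined with the incoming edge(s)): IN[B0] = {} ∩ OUT[B1] = {}
Applying B0's transfer function to that IN value gives OUT[B0] (row B0 above).

Answer: {a+a}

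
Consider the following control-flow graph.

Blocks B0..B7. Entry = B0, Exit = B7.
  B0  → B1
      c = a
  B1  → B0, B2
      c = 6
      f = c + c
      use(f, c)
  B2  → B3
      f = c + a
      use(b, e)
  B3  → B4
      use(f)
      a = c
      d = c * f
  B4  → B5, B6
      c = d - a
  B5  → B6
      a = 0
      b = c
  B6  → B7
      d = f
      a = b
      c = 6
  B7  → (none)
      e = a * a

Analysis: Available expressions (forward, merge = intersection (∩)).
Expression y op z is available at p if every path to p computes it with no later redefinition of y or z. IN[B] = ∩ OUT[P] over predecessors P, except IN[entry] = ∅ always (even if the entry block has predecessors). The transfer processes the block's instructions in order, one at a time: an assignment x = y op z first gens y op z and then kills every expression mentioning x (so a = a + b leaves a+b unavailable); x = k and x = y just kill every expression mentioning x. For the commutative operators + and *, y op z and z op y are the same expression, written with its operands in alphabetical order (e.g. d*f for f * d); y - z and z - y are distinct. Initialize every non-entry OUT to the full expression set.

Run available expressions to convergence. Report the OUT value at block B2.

Converged values:
  B0:   IN={}   OUT={}
  B1:   IN={}   OUT={c+c}
  B2:   IN={c+c}   OUT={a+c, c+c}
  B3:   IN={a+c, c+c}   OUT={c*f, c+c}
  B4:   IN={c*f, c+c}   OUT={d-a}
  B5:   IN={d-a}   OUT={}
  B6:   IN={}   OUT={}
  B7:   IN={}   OUT={a*a}

Merge at B2: IN[B2] = OUT[B1] = {c+c}
Applying B2's transfer function to that IN value gives OUT[B2] (row B2 above).

Answer: {a+c, c+c}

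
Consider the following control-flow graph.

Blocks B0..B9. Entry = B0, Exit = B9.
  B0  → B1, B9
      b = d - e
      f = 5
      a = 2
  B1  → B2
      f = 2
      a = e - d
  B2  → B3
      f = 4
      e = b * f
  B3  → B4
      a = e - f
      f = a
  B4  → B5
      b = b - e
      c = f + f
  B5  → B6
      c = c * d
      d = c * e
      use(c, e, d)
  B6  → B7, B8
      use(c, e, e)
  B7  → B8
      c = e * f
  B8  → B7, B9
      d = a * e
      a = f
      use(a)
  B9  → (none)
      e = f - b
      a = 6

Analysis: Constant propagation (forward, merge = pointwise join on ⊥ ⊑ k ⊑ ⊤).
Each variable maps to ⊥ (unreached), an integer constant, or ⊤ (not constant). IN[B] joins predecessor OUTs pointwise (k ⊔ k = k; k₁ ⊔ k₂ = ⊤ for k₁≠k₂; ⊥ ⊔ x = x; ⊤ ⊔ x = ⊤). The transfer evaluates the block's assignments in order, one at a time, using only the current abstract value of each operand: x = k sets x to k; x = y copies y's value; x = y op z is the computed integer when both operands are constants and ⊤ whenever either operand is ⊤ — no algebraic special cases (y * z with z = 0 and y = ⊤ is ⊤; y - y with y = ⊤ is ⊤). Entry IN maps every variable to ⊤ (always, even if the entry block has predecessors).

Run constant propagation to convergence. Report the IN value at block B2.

Converged values:
  B0: | IN=(all ⊤) | OUT={a:2, f:5; rest ⊤}
  B1: | IN={a:2, f:5; rest ⊤} | OUT={f:2; rest ⊤}
  B2: | IN={f:2; rest ⊤} | OUT={f:4; rest ⊤}
  B3: | IN={f:4; rest ⊤} | OUT=(all ⊤)
  B4: | IN=(all ⊤) | OUT=(all ⊤)
  B5: | IN=(all ⊤) | OUT=(all ⊤)
  B6: | IN=(all ⊤) | OUT=(all ⊤)
  B7: | IN=(all ⊤) | OUT=(all ⊤)
  B8: | IN=(all ⊤) | OUT=(all ⊤)
  B9: | IN=(all ⊤) | OUT={a:6; rest ⊤}

Merge at B2: IN[B2] = OUT[B1] = {a: ⊤, b: ⊤, c: ⊤, d: ⊤, e: ⊤, f: 2}

Answer: {a: ⊤, b: ⊤, c: ⊤, d: ⊤, e: ⊤, f: 2}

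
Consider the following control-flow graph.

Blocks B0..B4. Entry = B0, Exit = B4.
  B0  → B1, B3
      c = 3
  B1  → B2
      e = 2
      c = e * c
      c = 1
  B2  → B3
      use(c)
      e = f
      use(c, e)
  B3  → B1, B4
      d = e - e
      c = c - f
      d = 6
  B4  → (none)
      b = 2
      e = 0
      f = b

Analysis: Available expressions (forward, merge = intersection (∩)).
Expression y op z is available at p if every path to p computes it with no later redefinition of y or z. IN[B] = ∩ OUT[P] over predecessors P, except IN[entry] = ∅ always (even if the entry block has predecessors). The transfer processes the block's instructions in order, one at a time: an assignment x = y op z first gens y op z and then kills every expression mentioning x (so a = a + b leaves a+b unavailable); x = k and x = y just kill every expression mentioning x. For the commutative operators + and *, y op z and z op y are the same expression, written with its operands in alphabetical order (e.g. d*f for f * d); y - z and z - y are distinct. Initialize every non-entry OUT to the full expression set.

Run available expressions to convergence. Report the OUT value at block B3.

Fixpoint table:
  B0:   IN={}   OUT={}
  B1:   IN={}   OUT={}
  B2:   IN={}   OUT={}
  B3:   IN={}   OUT={e-e}
  B4:   IN={e-e}   OUT={}

Merge at B3: IN[B3] = OUT[B0] ∩ OUT[B2] = {}
Applying B3's transfer function to that IN value gives OUT[B3] (row B3 above).

Answer: {e-e}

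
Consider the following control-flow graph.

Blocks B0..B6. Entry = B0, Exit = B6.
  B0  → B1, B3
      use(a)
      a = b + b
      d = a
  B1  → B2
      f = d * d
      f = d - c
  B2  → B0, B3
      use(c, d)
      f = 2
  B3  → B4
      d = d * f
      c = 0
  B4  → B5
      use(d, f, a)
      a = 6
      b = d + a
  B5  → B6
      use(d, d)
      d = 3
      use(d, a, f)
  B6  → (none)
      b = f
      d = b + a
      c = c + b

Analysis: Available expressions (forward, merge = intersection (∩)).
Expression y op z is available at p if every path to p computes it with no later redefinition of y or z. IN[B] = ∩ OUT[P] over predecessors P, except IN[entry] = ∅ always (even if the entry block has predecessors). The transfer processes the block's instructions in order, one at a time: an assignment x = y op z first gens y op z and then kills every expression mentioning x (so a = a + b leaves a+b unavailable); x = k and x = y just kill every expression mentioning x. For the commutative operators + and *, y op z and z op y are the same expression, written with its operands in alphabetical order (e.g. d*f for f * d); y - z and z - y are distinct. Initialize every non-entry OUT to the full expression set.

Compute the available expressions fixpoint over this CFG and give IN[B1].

Per-block solution:
  B0:   IN={}   OUT={b+b}
  B1:   IN={b+b}   OUT={b+b, d*d, d-c}
  B2:   IN={b+b, d*d, d-c}   OUT={b+b, d*d, d-c}
  B3:   IN={b+b}   OUT={b+b}
  B4:   IN={b+b}   OUT={a+d}
  B5:   IN={a+d}   OUT={}
  B6:   IN={}   OUT={a+b}

Merge at B1: IN[B1] = OUT[B0] = {b+b}

Answer: {b+b}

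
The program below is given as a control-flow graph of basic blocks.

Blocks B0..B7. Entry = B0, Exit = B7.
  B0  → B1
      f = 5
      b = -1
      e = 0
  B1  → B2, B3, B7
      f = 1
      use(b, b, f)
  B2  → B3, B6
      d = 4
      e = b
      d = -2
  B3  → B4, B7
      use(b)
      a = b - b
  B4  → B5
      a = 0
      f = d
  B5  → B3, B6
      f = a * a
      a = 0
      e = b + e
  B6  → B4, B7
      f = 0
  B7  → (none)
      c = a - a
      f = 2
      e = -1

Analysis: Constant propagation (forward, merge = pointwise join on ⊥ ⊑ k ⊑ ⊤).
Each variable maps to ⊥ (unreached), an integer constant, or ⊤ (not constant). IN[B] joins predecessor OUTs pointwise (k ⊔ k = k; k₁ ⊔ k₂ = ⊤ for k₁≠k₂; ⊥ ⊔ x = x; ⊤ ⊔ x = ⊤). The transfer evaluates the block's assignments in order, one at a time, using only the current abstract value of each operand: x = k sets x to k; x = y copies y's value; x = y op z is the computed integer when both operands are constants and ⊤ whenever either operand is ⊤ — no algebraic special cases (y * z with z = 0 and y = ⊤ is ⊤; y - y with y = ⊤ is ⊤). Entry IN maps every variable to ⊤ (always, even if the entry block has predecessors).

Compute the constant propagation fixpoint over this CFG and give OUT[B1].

Fixpoint table:
  B0: | IN=(all ⊤) | OUT={b:-1, e:0, f:5; rest ⊤}
  B1: | IN={b:-1, e:0, f:5; rest ⊤} | OUT={b:-1, e:0, f:1; rest ⊤}
  B2: | IN={b:-1, e:0, f:1; rest ⊤} | OUT={b:-1, d:-2, e:-1, f:1; rest ⊤}
  B3: | IN={b:-1; rest ⊤} | OUT={a:0, b:-1; rest ⊤}
  B4: | IN={b:-1; rest ⊤} | OUT={a:0, b:-1; rest ⊤}
  B5: | IN={a:0, b:-1; rest ⊤} | OUT={a:0, b:-1, f:0; rest ⊤}
  B6: | IN={b:-1; rest ⊤} | OUT={b:-1, f:0; rest ⊤}
  B7: | IN={b:-1; rest ⊤} | OUT={b:-1, e:-1, f:2; rest ⊤}

Merge at B1: IN[B1] = OUT[B0] = {a: ⊤, b: -1, c: ⊤, d: ⊤, e: 0, f: 5}
Applying B1's transfer function to that IN value gives OUT[B1] (row B1 above).

Answer: {a: ⊤, b: -1, c: ⊤, d: ⊤, e: 0, f: 1}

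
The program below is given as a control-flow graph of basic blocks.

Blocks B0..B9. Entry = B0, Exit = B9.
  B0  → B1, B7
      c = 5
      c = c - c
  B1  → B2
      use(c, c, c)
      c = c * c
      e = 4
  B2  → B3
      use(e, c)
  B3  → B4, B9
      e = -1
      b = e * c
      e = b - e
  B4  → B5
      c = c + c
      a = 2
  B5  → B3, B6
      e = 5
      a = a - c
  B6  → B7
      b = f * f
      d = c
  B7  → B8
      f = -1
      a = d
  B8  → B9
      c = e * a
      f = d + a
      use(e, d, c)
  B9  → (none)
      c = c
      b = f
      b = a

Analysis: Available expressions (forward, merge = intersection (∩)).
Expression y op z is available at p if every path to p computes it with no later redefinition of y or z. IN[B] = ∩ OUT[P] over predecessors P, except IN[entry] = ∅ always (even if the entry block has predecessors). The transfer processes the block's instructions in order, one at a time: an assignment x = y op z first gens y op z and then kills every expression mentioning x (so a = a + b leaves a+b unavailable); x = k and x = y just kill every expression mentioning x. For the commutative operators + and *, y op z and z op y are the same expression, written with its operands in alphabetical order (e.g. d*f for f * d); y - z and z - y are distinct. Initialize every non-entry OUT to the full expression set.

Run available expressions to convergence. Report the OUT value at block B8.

Answer: {a*e, a+d}

Derivation:
Converged values:
  B0: | IN={} | OUT={}
  B1: | IN={} | OUT={}
  B2: | IN={} | OUT={}
  B3: | IN={} | OUT={}
  B4: | IN={} | OUT={}
  B5: | IN={} | OUT={}
  B6: | IN={} | OUT={f*f}
  B7: | IN={} | OUT={}
  B8: | IN={} | OUT={a*e, a+d}
  B9: | IN={} | OUT={}

Merge at B8: IN[B8] = OUT[B7] = {}
Applying B8's transfer function to that IN value gives OUT[B8] (row B8 above).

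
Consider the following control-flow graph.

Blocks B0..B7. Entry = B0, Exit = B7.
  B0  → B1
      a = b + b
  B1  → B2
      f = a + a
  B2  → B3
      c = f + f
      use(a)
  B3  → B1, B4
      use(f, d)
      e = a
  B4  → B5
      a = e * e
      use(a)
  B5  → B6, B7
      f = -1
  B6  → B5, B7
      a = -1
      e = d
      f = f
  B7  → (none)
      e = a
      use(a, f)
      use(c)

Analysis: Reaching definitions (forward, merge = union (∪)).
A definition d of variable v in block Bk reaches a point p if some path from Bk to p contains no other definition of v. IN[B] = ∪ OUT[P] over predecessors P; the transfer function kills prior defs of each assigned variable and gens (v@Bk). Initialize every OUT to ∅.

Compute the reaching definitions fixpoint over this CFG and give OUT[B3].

Answer: {a@B0, c@B2, e@B3, f@B1}

Derivation:
Per-block solution:
  B0: | IN={} | OUT={a@B0}
  B1: | IN={a@B0, c@B2, e@B3, f@B1} | OUT={a@B0, c@B2, e@B3, f@B1}
  B2: | IN={a@B0, c@B2, e@B3, f@B1} | OUT={a@B0, c@B2, e@B3, f@B1}
  B3: | IN={a@B0, c@B2, e@B3, f@B1} | OUT={a@B0, c@B2, e@B3, f@B1}
  B4: | IN={a@B0, c@B2, e@B3, f@B1} | OUT={a@B4, c@B2, e@B3, f@B1}
  B5: | IN={a@B4, a@B6, c@B2, e@B3, e@B6, f@B1, f@B6} | OUT={a@B4, a@B6, c@B2, e@B3, e@B6, f@B5}
  B6: | IN={a@B4, a@B6, c@B2, e@B3, e@B6, f@B5} | OUT={a@B6, c@B2, e@B6, f@B6}
  B7: | IN={a@B4, a@B6, c@B2, e@B3, e@B6, f@B5, f@B6} | OUT={a@B4, a@B6, c@B2, e@B7, f@B5, f@B6}

Merge at B3: IN[B3] = OUT[B2] = {a@B0, c@B2, e@B3, f@B1}
Applying B3's transfer function to that IN value gives OUT[B3] (row B3 above).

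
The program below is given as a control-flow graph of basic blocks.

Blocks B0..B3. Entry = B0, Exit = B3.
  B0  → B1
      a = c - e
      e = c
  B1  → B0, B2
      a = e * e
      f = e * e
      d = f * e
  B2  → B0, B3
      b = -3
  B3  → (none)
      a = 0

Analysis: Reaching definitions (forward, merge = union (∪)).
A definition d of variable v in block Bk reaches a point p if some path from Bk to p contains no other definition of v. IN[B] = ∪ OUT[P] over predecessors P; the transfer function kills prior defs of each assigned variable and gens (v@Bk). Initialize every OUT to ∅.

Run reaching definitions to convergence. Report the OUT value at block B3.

Answer: {a@B3, b@B2, d@B1, e@B0, f@B1}

Working:
Converged values:
  B0:   IN={a@B1, b@B2, d@B1, e@B0, f@B1}   OUT={a@B0, b@B2, d@B1, e@B0, f@B1}
  B1:   IN={a@B0, b@B2, d@B1, e@B0, f@B1}   OUT={a@B1, b@B2, d@B1, e@B0, f@B1}
  B2:   IN={a@B1, b@B2, d@B1, e@B0, f@B1}   OUT={a@B1, b@B2, d@B1, e@B0, f@B1}
  B3:   IN={a@B1, b@B2, d@B1, e@B0, f@B1}   OUT={a@B3, b@B2, d@B1, e@B0, f@B1}

Merge at B3: IN[B3] = OUT[B2] = {a@B1, b@B2, d@B1, e@B0, f@B1}
Applying B3's transfer function to that IN value gives OUT[B3] (row B3 above).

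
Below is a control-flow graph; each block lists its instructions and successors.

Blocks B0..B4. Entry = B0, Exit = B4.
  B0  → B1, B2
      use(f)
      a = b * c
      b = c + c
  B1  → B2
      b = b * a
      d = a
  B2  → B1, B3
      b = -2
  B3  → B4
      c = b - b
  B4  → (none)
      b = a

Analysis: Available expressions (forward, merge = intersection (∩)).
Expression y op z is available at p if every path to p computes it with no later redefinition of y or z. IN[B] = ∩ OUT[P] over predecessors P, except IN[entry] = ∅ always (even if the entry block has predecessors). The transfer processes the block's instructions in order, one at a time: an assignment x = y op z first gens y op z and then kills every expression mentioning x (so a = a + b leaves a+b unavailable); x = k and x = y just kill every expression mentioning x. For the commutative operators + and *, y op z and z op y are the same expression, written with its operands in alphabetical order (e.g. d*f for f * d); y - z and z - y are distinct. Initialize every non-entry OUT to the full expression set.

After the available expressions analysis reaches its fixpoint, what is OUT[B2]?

Answer: {c+c}

Trace:
Per-block solution:
  B0:   IN={}   OUT={c+c}
  B1:   IN={c+c}   OUT={c+c}
  B2:   IN={c+c}   OUT={c+c}
  B3:   IN={c+c}   OUT={b-b}
  B4:   IN={b-b}   OUT={}

Merge at B2: IN[B2] = OUT[B0] ∩ OUT[B1] = {c+c}
Applying B2's transfer function to that IN value gives OUT[B2] (row B2 above).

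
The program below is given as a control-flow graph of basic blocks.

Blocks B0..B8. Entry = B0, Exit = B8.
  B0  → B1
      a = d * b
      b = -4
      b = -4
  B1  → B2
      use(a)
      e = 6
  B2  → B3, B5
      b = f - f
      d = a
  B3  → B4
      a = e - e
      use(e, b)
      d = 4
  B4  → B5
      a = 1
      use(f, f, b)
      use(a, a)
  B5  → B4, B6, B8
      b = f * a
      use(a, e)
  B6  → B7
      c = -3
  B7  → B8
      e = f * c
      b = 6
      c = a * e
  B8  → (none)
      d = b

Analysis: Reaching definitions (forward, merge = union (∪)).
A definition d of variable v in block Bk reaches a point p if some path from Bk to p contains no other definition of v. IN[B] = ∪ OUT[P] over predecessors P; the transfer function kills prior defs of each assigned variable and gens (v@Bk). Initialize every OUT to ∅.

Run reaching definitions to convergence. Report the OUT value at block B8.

Answer: {a@B0, a@B4, b@B5, b@B7, c@B7, d@B8, e@B1, e@B7}

Working:
Converged values:
  B0:  IN={}  OUT={a@B0, b@B0}
  B1:  IN={a@B0, b@B0}  OUT={a@B0, b@B0, e@B1}
  B2:  IN={a@B0, b@B0, e@B1}  OUT={a@B0, b@B2, d@B2, e@B1}
  B3:  IN={a@B0, b@B2, d@B2, e@B1}  OUT={a@B3, b@B2, d@B3, e@B1}
  B4:  IN={a@B0, a@B3, a@B4, b@B2, b@B5, d@B2, d@B3, e@B1}  OUT={a@B4, b@B2, b@B5, d@B2, d@B3, e@B1}
  B5:  IN={a@B0, a@B4, b@B2, b@B5, d@B2, d@B3, e@B1}  OUT={a@B0, a@B4, b@B5, d@B2, d@B3, e@B1}
  B6:  IN={a@B0, a@B4, b@B5, d@B2, d@B3, e@B1}  OUT={a@B0, a@B4, b@B5, c@B6, d@B2, d@B3, e@B1}
  B7:  IN={a@B0, a@B4, b@B5, c@B6, d@B2, d@B3, e@B1}  OUT={a@B0, a@B4, b@B7, c@B7, d@B2, d@B3, e@B7}
  B8:  IN={a@B0, a@B4, b@B5, b@B7, c@B7, d@B2, d@B3, e@B1, e@B7}  OUT={a@B0, a@B4, b@B5, b@B7, c@B7, d@B8, e@B1, e@B7}

Merge at B8: IN[B8] = OUT[B5] ⊔ OUT[B7] = {a@B0, a@B4, b@B5, b@B7, c@B7, d@B2, d@B3, e@B1, e@B7}
Applying B8's transfer function to that IN value gives OUT[B8] (row B8 above).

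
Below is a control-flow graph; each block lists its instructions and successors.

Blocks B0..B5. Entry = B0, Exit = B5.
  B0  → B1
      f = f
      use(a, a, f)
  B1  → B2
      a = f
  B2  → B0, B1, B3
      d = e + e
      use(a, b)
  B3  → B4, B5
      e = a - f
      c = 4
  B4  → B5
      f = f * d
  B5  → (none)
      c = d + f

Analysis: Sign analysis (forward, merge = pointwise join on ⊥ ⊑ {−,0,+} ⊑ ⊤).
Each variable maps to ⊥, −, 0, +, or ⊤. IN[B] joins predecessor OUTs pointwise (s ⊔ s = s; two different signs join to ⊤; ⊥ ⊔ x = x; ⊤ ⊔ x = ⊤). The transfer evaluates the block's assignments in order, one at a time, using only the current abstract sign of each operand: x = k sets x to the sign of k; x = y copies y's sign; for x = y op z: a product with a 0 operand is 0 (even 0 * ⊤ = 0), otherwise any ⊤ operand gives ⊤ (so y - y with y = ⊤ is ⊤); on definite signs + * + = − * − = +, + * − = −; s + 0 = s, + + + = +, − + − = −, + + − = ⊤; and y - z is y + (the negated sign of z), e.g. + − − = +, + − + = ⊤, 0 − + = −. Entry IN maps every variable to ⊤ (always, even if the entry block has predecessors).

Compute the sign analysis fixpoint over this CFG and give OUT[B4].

Answer: {a: ⊤, b: ⊤, c: +, d: ⊤, e: ⊤, f: ⊤}

Trace:
Converged values:
  B0:  IN=(all ⊤)  OUT=(all ⊤)
  B1:  IN=(all ⊤)  OUT=(all ⊤)
  B2:  IN=(all ⊤)  OUT=(all ⊤)
  B3:  IN=(all ⊤)  OUT={c:+; rest ⊤}
  B4:  IN={c:+; rest ⊤}  OUT={c:+; rest ⊤}
  B5:  IN={c:+; rest ⊤}  OUT=(all ⊤)

Merge at B4: IN[B4] = OUT[B3] = {a: ⊤, b: ⊤, c: +, d: ⊤, e: ⊤, f: ⊤}
Applying B4's transfer function to that IN value gives OUT[B4] (row B4 above).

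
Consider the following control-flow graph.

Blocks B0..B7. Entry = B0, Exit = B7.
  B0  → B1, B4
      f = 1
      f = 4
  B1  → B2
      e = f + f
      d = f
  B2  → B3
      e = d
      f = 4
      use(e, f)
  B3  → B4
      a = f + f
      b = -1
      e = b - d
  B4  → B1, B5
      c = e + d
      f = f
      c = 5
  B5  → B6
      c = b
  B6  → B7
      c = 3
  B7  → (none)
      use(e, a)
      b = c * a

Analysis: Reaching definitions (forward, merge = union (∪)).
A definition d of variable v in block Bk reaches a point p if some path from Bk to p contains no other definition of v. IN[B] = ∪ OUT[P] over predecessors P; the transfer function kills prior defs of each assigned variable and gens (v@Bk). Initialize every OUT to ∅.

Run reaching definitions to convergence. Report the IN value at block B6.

Answer: {a@B3, b@B3, c@B5, d@B1, e@B3, f@B4}

Working:
Converged values:
  B0:   IN={}   OUT={f@B0}
  B1:   IN={a@B3, b@B3, c@B4, d@B1, e@B3, f@B0, f@B4}   OUT={a@B3, b@B3, c@B4, d@B1, e@B1, f@B0, f@B4}
  B2:   IN={a@B3, b@B3, c@B4, d@B1, e@B1, f@B0, f@B4}   OUT={a@B3, b@B3, c@B4, d@B1, e@B2, f@B2}
  B3:   IN={a@B3, b@B3, c@B4, d@B1, e@B2, f@B2}   OUT={a@B3, b@B3, c@B4, d@B1, e@B3, f@B2}
  B4:   IN={a@B3, b@B3, c@B4, d@B1, e@B3, f@B0, f@B2}   OUT={a@B3, b@B3, c@B4, d@B1, e@B3, f@B4}
  B5:   IN={a@B3, b@B3, c@B4, d@B1, e@B3, f@B4}   OUT={a@B3, b@B3, c@B5, d@B1, e@B3, f@B4}
  B6:   IN={a@B3, b@B3, c@B5, d@B1, e@B3, f@B4}   OUT={a@B3, b@B3, c@B6, d@B1, e@B3, f@B4}
  B7:   IN={a@B3, b@B3, c@B6, d@B1, e@B3, f@B4}   OUT={a@B3, b@B7, c@B6, d@B1, e@B3, f@B4}

Merge at B6: IN[B6] = OUT[B5] = {a@B3, b@B3, c@B5, d@B1, e@B3, f@B4}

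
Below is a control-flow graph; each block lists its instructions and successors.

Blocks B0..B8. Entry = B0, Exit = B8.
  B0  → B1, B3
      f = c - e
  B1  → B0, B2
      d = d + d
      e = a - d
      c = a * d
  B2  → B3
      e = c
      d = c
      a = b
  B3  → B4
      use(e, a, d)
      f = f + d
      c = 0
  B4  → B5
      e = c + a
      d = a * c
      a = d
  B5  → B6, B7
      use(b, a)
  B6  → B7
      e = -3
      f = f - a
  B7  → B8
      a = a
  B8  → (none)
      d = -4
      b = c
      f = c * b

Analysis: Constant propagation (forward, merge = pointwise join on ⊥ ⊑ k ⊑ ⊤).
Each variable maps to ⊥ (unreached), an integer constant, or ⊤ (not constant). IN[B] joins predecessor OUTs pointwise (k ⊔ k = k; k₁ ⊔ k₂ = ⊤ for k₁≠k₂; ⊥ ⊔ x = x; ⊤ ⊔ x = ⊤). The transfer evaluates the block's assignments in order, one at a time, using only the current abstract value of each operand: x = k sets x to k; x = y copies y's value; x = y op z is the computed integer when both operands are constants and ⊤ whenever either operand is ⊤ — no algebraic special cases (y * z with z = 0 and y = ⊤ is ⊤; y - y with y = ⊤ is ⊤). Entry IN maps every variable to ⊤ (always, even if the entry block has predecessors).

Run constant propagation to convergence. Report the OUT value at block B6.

Per-block solution:
  B0:  IN=(all ⊤)  OUT=(all ⊤)
  B1:  IN=(all ⊤)  OUT=(all ⊤)
  B2:  IN=(all ⊤)  OUT=(all ⊤)
  B3:  IN=(all ⊤)  OUT={c:0; rest ⊤}
  B4:  IN={c:0; rest ⊤}  OUT={c:0; rest ⊤}
  B5:  IN={c:0; rest ⊤}  OUT={c:0; rest ⊤}
  B6:  IN={c:0; rest ⊤}  OUT={c:0, e:-3; rest ⊤}
  B7:  IN={c:0; rest ⊤}  OUT={c:0; rest ⊤}
  B8:  IN={c:0; rest ⊤}  OUT={b:0, c:0, d:-4, f:0; rest ⊤}

Merge at B6: IN[B6] = OUT[B5] = {a: ⊤, b: ⊤, c: 0, d: ⊤, e: ⊤, f: ⊤}
Applying B6's transfer function to that IN value gives OUT[B6] (row B6 above).

Answer: {a: ⊤, b: ⊤, c: 0, d: ⊤, e: -3, f: ⊤}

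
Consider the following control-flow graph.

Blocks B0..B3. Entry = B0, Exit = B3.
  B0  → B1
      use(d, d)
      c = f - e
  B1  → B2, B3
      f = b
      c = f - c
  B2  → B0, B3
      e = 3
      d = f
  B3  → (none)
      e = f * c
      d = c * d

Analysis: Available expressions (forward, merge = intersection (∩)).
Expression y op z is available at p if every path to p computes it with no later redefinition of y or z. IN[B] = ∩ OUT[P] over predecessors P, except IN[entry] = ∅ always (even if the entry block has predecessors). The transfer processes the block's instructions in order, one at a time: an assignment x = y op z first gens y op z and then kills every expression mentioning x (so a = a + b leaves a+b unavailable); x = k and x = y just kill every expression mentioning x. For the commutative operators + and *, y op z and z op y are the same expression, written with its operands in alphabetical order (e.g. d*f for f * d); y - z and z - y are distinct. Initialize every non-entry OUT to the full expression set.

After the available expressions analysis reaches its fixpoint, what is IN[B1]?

Fixpoint table:
  B0:  IN={}  OUT={f-e}
  B1:  IN={f-e}  OUT={}
  B2:  IN={}  OUT={}
  B3:  IN={}  OUT={c*f}

Merge at B1: IN[B1] = OUT[B0] = {f-e}

Answer: {f-e}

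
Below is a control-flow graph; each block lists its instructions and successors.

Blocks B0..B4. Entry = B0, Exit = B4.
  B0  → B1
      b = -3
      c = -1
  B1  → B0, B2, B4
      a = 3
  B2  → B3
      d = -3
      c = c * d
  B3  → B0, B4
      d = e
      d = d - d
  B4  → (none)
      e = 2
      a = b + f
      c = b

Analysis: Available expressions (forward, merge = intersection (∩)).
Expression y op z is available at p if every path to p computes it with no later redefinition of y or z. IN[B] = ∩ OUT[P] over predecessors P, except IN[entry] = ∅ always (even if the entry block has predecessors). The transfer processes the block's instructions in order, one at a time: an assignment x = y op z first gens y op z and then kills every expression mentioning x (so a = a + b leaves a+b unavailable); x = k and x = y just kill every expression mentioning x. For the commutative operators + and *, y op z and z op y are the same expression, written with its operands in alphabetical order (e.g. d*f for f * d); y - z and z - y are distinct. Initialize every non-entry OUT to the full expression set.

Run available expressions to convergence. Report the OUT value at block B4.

Answer: {b+f}

Trace:
Converged values:
  B0:  IN={}  OUT={}
  B1:  IN={}  OUT={}
  B2:  IN={}  OUT={}
  B3:  IN={}  OUT={}
  B4:  IN={}  OUT={b+f}

Merge at B4: IN[B4] = OUT[B1] ∩ OUT[B3] = {}
Applying B4's transfer function to that IN value gives OUT[B4] (row B4 above).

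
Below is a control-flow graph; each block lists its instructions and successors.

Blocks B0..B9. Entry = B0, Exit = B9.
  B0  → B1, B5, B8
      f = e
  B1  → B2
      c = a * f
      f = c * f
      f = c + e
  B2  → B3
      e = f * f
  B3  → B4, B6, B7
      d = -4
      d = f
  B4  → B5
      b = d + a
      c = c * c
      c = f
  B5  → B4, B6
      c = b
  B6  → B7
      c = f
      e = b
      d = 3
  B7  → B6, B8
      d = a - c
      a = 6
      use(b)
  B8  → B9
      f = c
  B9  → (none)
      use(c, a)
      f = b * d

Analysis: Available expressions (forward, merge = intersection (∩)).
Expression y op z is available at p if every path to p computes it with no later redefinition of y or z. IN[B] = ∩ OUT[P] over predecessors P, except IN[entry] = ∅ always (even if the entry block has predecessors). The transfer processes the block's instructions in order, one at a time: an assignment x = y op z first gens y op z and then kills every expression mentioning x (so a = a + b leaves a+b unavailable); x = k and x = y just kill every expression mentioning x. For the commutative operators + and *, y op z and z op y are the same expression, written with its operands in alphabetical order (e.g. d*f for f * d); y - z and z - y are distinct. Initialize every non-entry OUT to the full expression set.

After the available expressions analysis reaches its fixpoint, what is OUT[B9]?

Answer: {b*d}

Working:
Converged values:
  B0:   IN={}   OUT={}
  B1:   IN={}   OUT={c+e}
  B2:   IN={c+e}   OUT={f*f}
  B3:   IN={f*f}   OUT={f*f}
  B4:   IN={}   OUT={a+d}
  B5:   IN={}   OUT={}
  B6:   IN={}   OUT={}
  B7:   IN={}   OUT={}
  B8:   IN={}   OUT={}
  B9:   IN={}   OUT={b*d}

Merge at B9: IN[B9] = OUT[B8] = {}
Applying B9's transfer function to that IN value gives OUT[B9] (row B9 above).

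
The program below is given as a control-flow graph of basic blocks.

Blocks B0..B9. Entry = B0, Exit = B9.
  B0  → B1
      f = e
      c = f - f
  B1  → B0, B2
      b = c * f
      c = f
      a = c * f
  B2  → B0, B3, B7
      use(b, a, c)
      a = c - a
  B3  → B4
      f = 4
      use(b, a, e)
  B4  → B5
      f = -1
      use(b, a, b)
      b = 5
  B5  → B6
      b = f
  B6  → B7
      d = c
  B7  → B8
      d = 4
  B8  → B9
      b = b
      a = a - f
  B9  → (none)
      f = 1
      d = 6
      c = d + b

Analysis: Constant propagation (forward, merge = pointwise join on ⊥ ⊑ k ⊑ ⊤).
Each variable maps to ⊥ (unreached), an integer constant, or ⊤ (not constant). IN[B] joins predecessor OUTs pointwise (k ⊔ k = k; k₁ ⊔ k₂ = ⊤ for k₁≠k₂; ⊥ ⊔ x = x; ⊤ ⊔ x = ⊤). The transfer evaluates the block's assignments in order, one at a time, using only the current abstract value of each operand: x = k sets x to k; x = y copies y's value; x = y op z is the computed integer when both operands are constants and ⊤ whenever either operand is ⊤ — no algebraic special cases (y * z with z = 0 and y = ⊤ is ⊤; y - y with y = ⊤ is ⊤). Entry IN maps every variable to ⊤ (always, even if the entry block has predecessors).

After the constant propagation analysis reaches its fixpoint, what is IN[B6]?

Answer: {a: ⊤, b: -1, c: ⊤, d: ⊤, e: ⊤, f: -1}

Working:
Converged values:
  B0:  IN=(all ⊤)  OUT=(all ⊤)
  B1:  IN=(all ⊤)  OUT=(all ⊤)
  B2:  IN=(all ⊤)  OUT=(all ⊤)
  B3:  IN=(all ⊤)  OUT={f:4; rest ⊤}
  B4:  IN={f:4; rest ⊤}  OUT={b:5, f:-1; rest ⊤}
  B5:  IN={b:5, f:-1; rest ⊤}  OUT={b:-1, f:-1; rest ⊤}
  B6:  IN={b:-1, f:-1; rest ⊤}  OUT={b:-1, f:-1; rest ⊤}
  B7:  IN=(all ⊤)  OUT={d:4; rest ⊤}
  B8:  IN={d:4; rest ⊤}  OUT={d:4; rest ⊤}
  B9:  IN={d:4; rest ⊤}  OUT={d:6, f:1; rest ⊤}

Merge at B6: IN[B6] = OUT[B5] = {a: ⊤, b: -1, c: ⊤, d: ⊤, e: ⊤, f: -1}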